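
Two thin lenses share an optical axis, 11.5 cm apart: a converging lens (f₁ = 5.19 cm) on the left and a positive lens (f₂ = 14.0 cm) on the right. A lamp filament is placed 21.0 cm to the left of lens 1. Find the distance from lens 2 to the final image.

Lens 1: 1/d_i1 = 1/f₁ − 1/d_o1 = 1/(5.19) − 1/(21.0) = 0.1451, so d_i1 = 6.894 cm.
The intermediate image is 6.894 cm to the right of lens 1, which is 11.5 − (6.894) = 4.606 cm to the left of lens 2, so d_o2 = +4.606 cm.
Lens 2: 1/d_i2 = 1/f₂ − 1/d_o2 = 1/(14.0) − 1/(4.606) = -0.1457, so d_i2 = -6.86 cm.
The final image is virtual, 6.86 cm to the left of lens 2 (overall magnification ≈ -0.49).

6.86 cm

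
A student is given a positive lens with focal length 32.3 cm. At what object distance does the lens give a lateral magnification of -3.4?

41.8 cm

m = −d_i/d_o ⇒ d_i = −m·d_o.
1/f = 1/d_o + 1/d_i = 1/d_o − 1/(m·d_o) = (1 − 1/m)/d_o, so d_o = f(1 − 1/m) = (32.30)(1 − 1/(-3.4)) = 41.8 cm.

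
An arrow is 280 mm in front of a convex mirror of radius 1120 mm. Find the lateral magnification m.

m = +0.667

f = R/2 = 1120/2 = 560.0 mm; for a convex mirror, f = -560.0 mm.
1/d_i = 1/f − 1/d_o = 1/(-560.0) − 1/(280) = -0.005357, so d_i = -186.7 mm.
m = −d_i/d_o = −(-186.7)/(280) = +0.667.
The image is virtual, upright and reduced, behind the mirror.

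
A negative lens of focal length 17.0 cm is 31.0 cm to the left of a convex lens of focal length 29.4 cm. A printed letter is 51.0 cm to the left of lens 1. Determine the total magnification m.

f₁ = −17.0 cm (diverging).
Lens 1: 1/d_i1 = 1/(-17.0) − 1/(51.0) = -0.07843, so d_i1 = -12.75 cm; m₁ = −d_i1/d_o1 = +0.2500.
d_o2 = 31.0 − (-12.75) = 43.75 cm.
Lens 2: 1/d_i2 = 1/(29.4) − 1/(43.75) = 0.01116, so d_i2 = 89.63 cm; m₂ = −d_i2/d_o2 = -2.049.
m = m₁·m₂ = (+0.2500)(-2.049) = -0.512.

m = -0.512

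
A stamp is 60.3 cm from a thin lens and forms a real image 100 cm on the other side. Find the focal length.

Real image ⇒ d_i = +100 cm.
1/f = 1/d_o + 1/d_i = 1/(60.3) + 1/(100) = 0.02658, so f = 37.6 cm.
Since f is positive, the thin lens is converging.

f = 37.6 cm (converging)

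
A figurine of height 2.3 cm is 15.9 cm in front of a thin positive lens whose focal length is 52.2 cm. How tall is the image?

1/d_i = 1/f − 1/d_o = 1/(52.20) − 1/(15.9) = -0.04374, so d_i = -22.86 cm.
m = −d_i/d_o = +1.438.
|h_i| = |m|·h_o = 1.438 × 2.3 = 3.31 cm. The image is virtual, upright and enlarged, on the same side as the object.

3.31 cm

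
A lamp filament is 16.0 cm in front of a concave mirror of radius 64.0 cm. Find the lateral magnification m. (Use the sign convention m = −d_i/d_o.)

f = R/2 = 64.0/2 = 32.00 cm.
1/d_i = 1/f − 1/d_o = 1/(32.00) − 1/(16.0) = -0.03125, so d_i = -32.00 cm.
m = −d_i/d_o = −(-32.00)/(16.0) = +2.00.
The image is virtual, upright and enlarged, behind the mirror.

m = +2.00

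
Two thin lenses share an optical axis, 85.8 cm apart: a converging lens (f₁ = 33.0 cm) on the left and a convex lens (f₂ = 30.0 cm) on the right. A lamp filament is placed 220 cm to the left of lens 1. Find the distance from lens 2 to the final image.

Lens 1: 1/d_i1 = 1/f₁ − 1/d_o1 = 1/(33.0) − 1/(220) = 0.02576, so d_i1 = 38.82 cm.
The intermediate image is 38.82 cm to the right of lens 1, which is 85.8 − (38.82) = 46.98 cm to the left of lens 2, so d_o2 = +46.98 cm.
Lens 2: 1/d_i2 = 1/f₂ − 1/d_o2 = 1/(30.0) − 1/(46.98) = 0.01205, so d_i2 = 83.0 cm.
The final image is real, 83.0 cm to the right of lens 2 (overall magnification ≈ 0.31).

83.0 cm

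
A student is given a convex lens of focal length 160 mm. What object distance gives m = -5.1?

191 mm

m = −d_i/d_o ⇒ d_i = −m·d_o.
1/f = 1/d_o + 1/d_i = 1/d_o − 1/(m·d_o) = (1 − 1/m)/d_o, so d_o = f(1 − 1/m) = (160.0)(1 − 1/(-5.1)) = 191 mm.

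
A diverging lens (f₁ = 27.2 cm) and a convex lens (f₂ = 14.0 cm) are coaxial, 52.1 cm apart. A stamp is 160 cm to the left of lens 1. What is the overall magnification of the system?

f₁ = −27.2 cm (diverging).
Lens 1: 1/d_i1 = 1/(-27.2) − 1/(160) = -0.04301, so d_i1 = -23.25 cm; m₁ = −d_i1/d_o1 = +0.1453.
d_o2 = 52.1 − (-23.25) = 75.35 cm.
Lens 2: 1/d_i2 = 1/(14.0) − 1/(75.35) = 0.05816, so d_i2 = 17.19 cm; m₂ = −d_i2/d_o2 = -0.2282.
m = m₁·m₂ = (+0.1453)(-0.2282) = -0.0332.

m = -0.0332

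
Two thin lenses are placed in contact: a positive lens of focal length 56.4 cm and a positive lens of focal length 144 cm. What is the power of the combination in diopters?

P₁ = 1/f₁ = 1/(0.564 m) = +1.773 D; P₂ = 1/f₂ = 1/(1.44 m) = +0.6944 D.
For thin lenses in contact, P = P₁ + P₂ = (+1.773) + (+0.6944) = +2.47 D.

P = +2.47 D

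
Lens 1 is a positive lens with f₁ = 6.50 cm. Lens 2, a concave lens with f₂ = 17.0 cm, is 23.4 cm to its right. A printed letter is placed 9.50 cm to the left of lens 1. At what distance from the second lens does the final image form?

2.42 cm

Lens 1: 1/d_i1 = 1/f₁ − 1/d_o1 = 1/(6.50) − 1/(9.50) = 0.04858, so d_i1 = 20.58 cm.
The intermediate image is 20.58 cm to the right of lens 1, which is 23.4 − (20.58) = 2.820 cm to the left of lens 2, so d_o2 = +2.820 cm.
Lens 2 is diverging, so f₂ = −17.0 cm.
Lens 2: 1/d_i2 = 1/f₂ − 1/d_o2 = 1/(-17.0) − 1/(2.820) = -0.4134, so d_i2 = -2.42 cm.
The final image is virtual, 2.42 cm to the left of lens 2 (overall magnification ≈ -1.9).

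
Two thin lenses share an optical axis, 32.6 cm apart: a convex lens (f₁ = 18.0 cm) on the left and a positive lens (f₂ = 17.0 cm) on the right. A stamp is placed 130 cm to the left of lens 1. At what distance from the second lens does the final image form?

37.6 cm

Lens 1: 1/d_i1 = 1/f₁ − 1/d_o1 = 1/(18.0) − 1/(130) = 0.04786, so d_i1 = 20.89 cm.
The intermediate image is 20.89 cm to the right of lens 1, which is 32.6 − (20.89) = 11.71 cm to the left of lens 2, so d_o2 = +11.71 cm.
Lens 2: 1/d_i2 = 1/f₂ − 1/d_o2 = 1/(17.0) − 1/(11.71) = -0.02657, so d_i2 = -37.6 cm.
The final image is virtual, 37.6 cm to the left of lens 2 (overall magnification ≈ -0.52).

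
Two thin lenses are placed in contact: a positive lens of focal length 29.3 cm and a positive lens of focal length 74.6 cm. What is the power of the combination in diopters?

P = +4.75 D

P₁ = 1/f₁ = 1/(0.293 m) = +3.413 D; P₂ = 1/f₂ = 1/(0.746 m) = +1.340 D.
For thin lenses in contact, P = P₁ + P₂ = (+3.413) + (+1.340) = +4.75 D.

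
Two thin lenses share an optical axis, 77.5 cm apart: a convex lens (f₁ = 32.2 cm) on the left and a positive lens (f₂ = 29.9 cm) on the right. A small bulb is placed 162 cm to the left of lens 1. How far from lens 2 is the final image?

151 cm

Lens 1: 1/d_i1 = 1/f₁ − 1/d_o1 = 1/(32.2) − 1/(162) = 0.02488, so d_i1 = 40.19 cm.
The intermediate image is 40.19 cm to the right of lens 1, which is 77.5 − (40.19) = 37.31 cm to the left of lens 2, so d_o2 = +37.31 cm.
Lens 2: 1/d_i2 = 1/f₂ − 1/d_o2 = 1/(29.9) − 1/(37.31) = 0.006642, so d_i2 = 151 cm.
The final image is real, 151 cm to the right of lens 2 (overall magnification ≈ 1.0).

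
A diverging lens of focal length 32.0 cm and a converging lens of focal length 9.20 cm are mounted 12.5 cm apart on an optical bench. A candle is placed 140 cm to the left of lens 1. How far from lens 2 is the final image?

Lens 1 is diverging, so f₁ = −32.0 cm.
Lens 1: 1/d_i1 = 1/f₁ − 1/d_o1 = 1/(-32.0) − 1/(140) = -0.03839, so d_i1 = -26.05 cm.
The intermediate image is 26.05 cm to the left of lens 1 (virtual), which is 12.5 − (-26.05) = 38.55 cm to the left of lens 2, so d_o2 = +38.55 cm.
Lens 2: 1/d_i2 = 1/f₂ − 1/d_o2 = 1/(9.20) − 1/(38.55) = 0.08276, so d_i2 = 12.1 cm.
The final image is real, 12.1 cm to the right of lens 2 (overall magnification ≈ -0.058).

12.1 cm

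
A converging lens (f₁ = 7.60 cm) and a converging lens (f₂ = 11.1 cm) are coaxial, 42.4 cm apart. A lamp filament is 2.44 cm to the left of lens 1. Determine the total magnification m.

m = -0.469

Lens 1: 1/d_i1 = 1/(7.60) − 1/(2.44) = -0.2783, so d_i1 = -3.594 cm; m₁ = −d_i1/d_o1 = +1.473.
d_o2 = 42.4 − (-3.594) = 45.99 cm.
Lens 2: 1/d_i2 = 1/(11.1) − 1/(45.99) = 0.06835, so d_i2 = 14.63 cm; m₂ = −d_i2/d_o2 = -0.3181.
m = m₁·m₂ = (+1.473)(-0.3181) = -0.469.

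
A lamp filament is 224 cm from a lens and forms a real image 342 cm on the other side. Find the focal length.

Real image ⇒ d_i = +342 cm.
1/f = 1/d_o + 1/d_i = 1/(224) + 1/(342) = 0.007388, so f = 135 cm.
Since f is positive, the lens is converging.

f = 135 cm (converging)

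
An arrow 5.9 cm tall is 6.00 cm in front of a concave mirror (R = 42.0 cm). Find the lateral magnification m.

m = +1.40

f = R/2 = 42.0/2 = 21.00 cm.
1/d_i = 1/f − 1/d_o = 1/(21.00) − 1/(6.00) = -0.1190, so d_i = -8.400 cm.
m = −d_i/d_o = −(-8.400)/(6.00) = +1.40.
The image is virtual, upright and enlarged, behind the mirror.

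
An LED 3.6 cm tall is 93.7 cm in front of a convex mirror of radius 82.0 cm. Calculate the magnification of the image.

f = R/2 = 82.0/2 = 41.00 cm; for a convex mirror, f = -41.00 cm.
1/d_i = 1/f − 1/d_o = 1/(-41.00) − 1/(93.7) = -0.03506, so d_i = -28.52 cm.
m = −d_i/d_o = −(-28.52)/(93.7) = +0.304.
The image is virtual, upright and reduced, behind the mirror.

m = +0.304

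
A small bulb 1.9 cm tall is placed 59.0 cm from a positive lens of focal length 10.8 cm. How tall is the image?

0.426 cm

1/d_i = 1/f − 1/d_o = 1/(10.80) − 1/(59.0) = 0.07564, so d_i = 13.22 cm.
m = −d_i/d_o = -0.2241.
|h_i| = |m|·h_o = 0.2241 × 1.9 = 0.426 cm. The image is real, inverted and reduced, on the far side of the lens.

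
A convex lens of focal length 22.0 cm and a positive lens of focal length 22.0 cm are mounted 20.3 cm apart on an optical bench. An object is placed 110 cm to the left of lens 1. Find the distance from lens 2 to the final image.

Lens 1: 1/d_i1 = 1/f₁ − 1/d_o1 = 1/(22.0) − 1/(110) = 0.03636, so d_i1 = 27.50 cm.
The intermediate image is 27.50 cm to the right of lens 1, which lies 7.200 cm to the right of lens 2 — a virtual object — so d_o2 = −7.200 cm.
Lens 2: 1/d_i2 = 1/f₂ − 1/d_o2 = 1/(22.0) − 1/(-7.200) = 0.1843, so d_i2 = 5.42 cm.
The final image is real, 5.42 cm to the right of lens 2 (overall magnification ≈ -0.19).

5.42 cm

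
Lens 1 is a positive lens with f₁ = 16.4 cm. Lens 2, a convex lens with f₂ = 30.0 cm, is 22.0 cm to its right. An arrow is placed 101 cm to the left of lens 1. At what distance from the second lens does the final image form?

2.63 cm

Lens 1: 1/d_i1 = 1/f₁ − 1/d_o1 = 1/(16.4) − 1/(101) = 0.05107, so d_i1 = 19.58 cm.
The intermediate image is 19.58 cm to the right of lens 1, which is 22.0 − (19.58) = 2.420 cm to the left of lens 2, so d_o2 = +2.420 cm.
Lens 2: 1/d_i2 = 1/f₂ − 1/d_o2 = 1/(30.0) − 1/(2.420) = -0.3799, so d_i2 = -2.63 cm.
The final image is virtual, 2.63 cm to the left of lens 2 (overall magnification ≈ -0.21).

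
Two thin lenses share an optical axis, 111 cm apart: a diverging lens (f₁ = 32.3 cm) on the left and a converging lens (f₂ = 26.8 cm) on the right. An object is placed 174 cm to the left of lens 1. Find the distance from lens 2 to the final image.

33.2 cm

Lens 1 is diverging, so f₁ = −32.3 cm.
Lens 1: 1/d_i1 = 1/f₁ − 1/d_o1 = 1/(-32.3) − 1/(174) = -0.03671, so d_i1 = -27.24 cm.
The intermediate image is 27.24 cm to the left of lens 1 (virtual), which is 111 − (-27.24) = 138.2 cm to the left of lens 2, so d_o2 = +138.2 cm.
Lens 2: 1/d_i2 = 1/f₂ − 1/d_o2 = 1/(26.8) − 1/(138.2) = 0.03008, so d_i2 = 33.2 cm.
The final image is real, 33.2 cm to the right of lens 2 (overall magnification ≈ -0.038).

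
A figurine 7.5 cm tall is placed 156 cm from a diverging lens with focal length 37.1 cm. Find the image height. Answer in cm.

1.44 cm

For a diverging lens, f = -37.1 cm.
1/d_i = 1/f − 1/d_o = 1/(-37.10) − 1/(156) = -0.03336, so d_i = -29.97 cm.
m = −d_i/d_o = +0.1921.
|h_i| = |m|·h_o = 0.1921 × 7.5 = 1.44 cm. The image is virtual, upright and reduced, on the same side as the object.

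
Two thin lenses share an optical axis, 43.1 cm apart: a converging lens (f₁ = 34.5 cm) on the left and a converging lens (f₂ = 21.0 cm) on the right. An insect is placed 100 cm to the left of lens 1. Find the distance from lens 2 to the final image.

Lens 1: 1/d_i1 = 1/f₁ − 1/d_o1 = 1/(34.5) − 1/(100) = 0.01899, so d_i1 = 52.67 cm.
The intermediate image is 52.67 cm to the right of lens 1, which lies 9.570 cm to the right of lens 2 — a virtual object — so d_o2 = −9.570 cm.
Lens 2: 1/d_i2 = 1/f₂ − 1/d_o2 = 1/(21.0) − 1/(-9.570) = 0.1521, so d_i2 = 6.57 cm.
The final image is real, 6.57 cm to the right of lens 2 (overall magnification ≈ -0.36).

6.57 cm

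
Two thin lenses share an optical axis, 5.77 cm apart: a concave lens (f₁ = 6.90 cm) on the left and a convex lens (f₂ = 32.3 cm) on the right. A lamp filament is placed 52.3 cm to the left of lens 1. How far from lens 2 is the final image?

Lens 1 is diverging, so f₁ = −6.90 cm.
Lens 1: 1/d_i1 = 1/f₁ − 1/d_o1 = 1/(-6.90) − 1/(52.3) = -0.1640, so d_i1 = -6.096 cm.
The intermediate image is 6.096 cm to the left of lens 1 (virtual), which is 5.77 − (-6.096) = 11.87 cm to the left of lens 2, so d_o2 = +11.87 cm.
Lens 2: 1/d_i2 = 1/f₂ − 1/d_o2 = 1/(32.3) − 1/(11.87) = -0.05329, so d_i2 = -18.8 cm.
The final image is virtual, 18.8 cm to the left of lens 2 (overall magnification ≈ 0.18).

18.8 cm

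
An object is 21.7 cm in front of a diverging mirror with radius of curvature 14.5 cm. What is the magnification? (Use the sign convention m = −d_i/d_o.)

m = +0.250

f = R/2 = 14.5/2 = 7.250 cm; for a diverging mirror, f = -7.250 cm.
1/d_i = 1/f − 1/d_o = 1/(-7.250) − 1/(21.7) = -0.1840, so d_i = -5.434 cm.
m = −d_i/d_o = −(-5.434)/(21.7) = +0.250.
The image is virtual, upright and reduced, behind the mirror.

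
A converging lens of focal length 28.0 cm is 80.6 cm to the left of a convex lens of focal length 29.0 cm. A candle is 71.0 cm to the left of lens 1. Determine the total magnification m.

m = +3.52

Lens 1: 1/d_i1 = 1/(28.0) − 1/(71.0) = 0.02163, so d_i1 = 46.23 cm; m₁ = −d_i1/d_o1 = -0.6511.
d_o2 = 80.6 − (46.23) = 34.37 cm.
Lens 2: 1/d_i2 = 1/(29.0) − 1/(34.37) = 0.005388, so d_i2 = 185.6 cm; m₂ = −d_i2/d_o2 = -5.400.
m = m₁·m₂ = (-0.6511)(-5.400) = +3.52.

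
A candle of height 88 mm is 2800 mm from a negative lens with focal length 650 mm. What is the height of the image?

16.6 mm

For a negative lens, f = -650 mm.
1/d_i = 1/f − 1/d_o = 1/(-650.0) − 1/(2800) = -0.001896, so d_i = -527.5 mm.
m = −d_i/d_o = +0.1884.
|h_i| = |m|·h_o = 0.1884 × 88 = 16.6 mm. The image is virtual, upright and reduced, on the same side as the object.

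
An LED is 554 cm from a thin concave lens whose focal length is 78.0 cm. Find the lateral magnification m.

For a concave lens, f = -78.0 cm.
1/d_i = 1/f − 1/d_o = 1/(-78.00) − 1/(554) = -0.01463, so d_i = -68.37 cm.
m = −d_i/d_o = −(-68.37)/(554) = +0.123.
The image is virtual, upright and reduced, on the same side as the object.

m = +0.123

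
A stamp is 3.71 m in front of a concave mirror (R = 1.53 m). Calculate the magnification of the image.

f = R/2 = 1.53/2 = 0.7650 m.
1/d_i = 1/f − 1/d_o = 1/(0.7650) − 1/(3.71) = 1.038, so d_i = 0.9637 m.
m = −d_i/d_o = −(0.9637)/(3.71) = -0.260.
The image is real, inverted and reduced, in front of the mirror.

m = -0.260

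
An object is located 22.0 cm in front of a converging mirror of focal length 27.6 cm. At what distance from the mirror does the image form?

Mirror equation: 1/v = 1/f − 1/u = 1/(27.60) − 1/(22.0) = 0.03623 − 0.04545 = -0.009223, so v = -108 cm.
The image is virtual, upright and enlarged, behind the mirror.

108 cm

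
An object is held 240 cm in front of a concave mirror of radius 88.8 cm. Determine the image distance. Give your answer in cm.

54.5 cm

f = R/2 = 88.8/2 = 44.40 cm.
Mirror equation: 1/v = 1/f − 1/u = 1/(44.40) − 1/(240) = 0.02252 − 0.004167 = 0.01836, so v = 54.5 cm.
The image is real, inverted and reduced, in front of the mirror.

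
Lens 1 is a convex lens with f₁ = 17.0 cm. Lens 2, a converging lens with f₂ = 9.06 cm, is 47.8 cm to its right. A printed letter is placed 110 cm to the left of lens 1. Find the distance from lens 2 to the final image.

13.5 cm

Lens 1: 1/d_i1 = 1/f₁ − 1/d_o1 = 1/(17.0) − 1/(110) = 0.04973, so d_i1 = 20.11 cm.
The intermediate image is 20.11 cm to the right of lens 1, which is 47.8 − (20.11) = 27.69 cm to the left of lens 2, so d_o2 = +27.69 cm.
Lens 2: 1/d_i2 = 1/f₂ − 1/d_o2 = 1/(9.06) − 1/(27.69) = 0.07426, so d_i2 = 13.5 cm.
The final image is real, 13.5 cm to the right of lens 2 (overall magnification ≈ 0.089).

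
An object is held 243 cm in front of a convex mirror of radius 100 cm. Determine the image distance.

41.5 cm

f = R/2 = 100/2 = 50.00 cm; for a convex mirror, f = -50.00 cm.
Mirror equation: 1/q = 1/f − 1/p = 1/(-50.00) − 1/(243) = -0.02000 − 0.004115 = -0.02412, so q = -41.5 cm.
The image is virtual, upright and reduced, behind the mirror.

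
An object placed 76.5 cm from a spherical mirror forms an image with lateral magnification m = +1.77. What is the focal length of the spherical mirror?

m = −d_i/d_o ⇒ d_i = −m·d_o = −(+1.77)·(76.5) = -135.4 cm.
1/f = 1/d_o + 1/d_i = 1/(76.5) + 1/(-135.4) = 0.005686, so f = 176 cm.
Since f is positive, the spherical mirror is concave.

f = 176 cm (concave)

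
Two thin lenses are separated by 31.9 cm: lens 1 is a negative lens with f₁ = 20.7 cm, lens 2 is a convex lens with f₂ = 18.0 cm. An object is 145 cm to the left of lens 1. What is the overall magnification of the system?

m = -0.0702

f₁ = −20.7 cm (diverging).
Lens 1: 1/d_i1 = 1/(-20.7) − 1/(145) = -0.05521, so d_i1 = -18.11 cm; m₁ = −d_i1/d_o1 = +0.1249.
d_o2 = 31.9 − (-18.11) = 50.01 cm.
Lens 2: 1/d_i2 = 1/(18.0) − 1/(50.01) = 0.03556, so d_i2 = 28.12 cm; m₂ = −d_i2/d_o2 = -0.5623.
m = m₁·m₂ = (+0.1249)(-0.5623) = -0.0702.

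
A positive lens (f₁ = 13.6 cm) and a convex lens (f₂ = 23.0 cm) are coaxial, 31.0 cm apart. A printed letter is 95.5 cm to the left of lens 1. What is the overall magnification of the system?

Lens 1: 1/d_i1 = 1/(13.6) − 1/(95.5) = 0.06306, so d_i1 = 15.86 cm; m₁ = −d_i1/d_o1 = -0.1661.
d_o2 = 31.0 − (15.86) = 15.14 cm.
Lens 2: 1/d_i2 = 1/(23.0) − 1/(15.14) = -0.02257, so d_i2 = -44.30 cm; m₂ = −d_i2/d_o2 = +2.926.
m = m₁·m₂ = (-0.1661)(+2.926) = -0.486.

m = -0.486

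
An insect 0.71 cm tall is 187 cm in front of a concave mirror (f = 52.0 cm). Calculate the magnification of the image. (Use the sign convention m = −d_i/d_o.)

1/d_i = 1/f − 1/d_o = 1/(52.00) − 1/(187) = 0.01388, so d_i = 72.03 cm.
m = −d_i/d_o = −(72.03)/(187) = -0.385.
The image is real, inverted and reduced, in front of the mirror.

m = -0.385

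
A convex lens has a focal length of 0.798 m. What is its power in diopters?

P = 1/f = 1/(0.798 m) = +1.25 D.

P = +1.25 D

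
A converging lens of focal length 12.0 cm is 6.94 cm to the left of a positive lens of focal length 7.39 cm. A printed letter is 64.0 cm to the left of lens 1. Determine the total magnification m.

Lens 1: 1/d_i1 = 1/(12.0) − 1/(64.0) = 0.06771, so d_i1 = 14.77 cm; m₁ = −d_i1/d_o1 = -0.2308.
d_o2 = 6.94 − (14.77) = -7.830 cm (virtual object).
Lens 2: 1/d_i2 = 1/(7.39) − 1/(-7.830) = 0.2630, so d_i2 = 3.802 cm; m₂ = −d_i2/d_o2 = +0.4855.
m = m₁·m₂ = (-0.2308)(+0.4855) = -0.112.

m = -0.112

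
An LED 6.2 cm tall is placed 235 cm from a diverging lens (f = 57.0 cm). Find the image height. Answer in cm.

1.21 cm

For a diverging lens, f = -57.0 cm.
1/d_i = 1/f − 1/d_o = 1/(-57.00) − 1/(235) = -0.02180, so d_i = -45.87 cm.
m = −d_i/d_o = +0.1952.
|h_i| = |m|·h_o = 0.1952 × 6.2 = 1.21 cm. The image is virtual, upright and reduced, on the same side as the object.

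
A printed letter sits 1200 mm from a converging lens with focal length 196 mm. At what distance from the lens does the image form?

234 mm

Thin-lens equation: 1/d_i = 1/f − 1/d_o = 1/(196.0) − 1/(1200) = 0.005102 − 0.0008333 = 0.004269, so d_i = 234 mm.
The image is real, inverted and reduced, on the far side of the lens.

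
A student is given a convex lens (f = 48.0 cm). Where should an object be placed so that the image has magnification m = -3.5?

m = −d_i/d_o ⇒ d_i = −m·d_o.
1/f = 1/d_o + 1/d_i = 1/d_o − 1/(m·d_o) = (1 − 1/m)/d_o, so d_o = f(1 − 1/m) = (48.00)(1 − 1/(-3.5)) = 61.7 cm.

61.7 cm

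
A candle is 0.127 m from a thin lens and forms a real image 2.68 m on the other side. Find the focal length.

Real image ⇒ d_i = +2.68 m.
1/f = 1/d_o + 1/d_i = 1/(0.127) + 1/(2.68) = 8.247, so f = 0.121 m.
Since f is positive, the thin lens is converging.

f = 0.121 m (converging)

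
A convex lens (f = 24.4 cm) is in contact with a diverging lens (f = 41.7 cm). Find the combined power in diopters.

P = +1.70 D

P₁ = 1/f₁ = 1/(0.244 m) = +4.098 D; P₂ = 1/f₂ = 1/(-0.417 m) = -2.398 D.
For thin lenses in contact, P = P₁ + P₂ = (+4.098) + (-2.398) = +1.70 D.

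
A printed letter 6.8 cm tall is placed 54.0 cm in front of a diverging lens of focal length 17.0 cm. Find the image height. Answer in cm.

For a diverging lens, f = -17.0 cm.
1/d_i = 1/f − 1/d_o = 1/(-17.00) − 1/(54.0) = -0.07734, so d_i = -12.93 cm.
m = −d_i/d_o = +0.2394.
|h_i| = |m|·h_o = 0.2394 × 6.8 = 1.63 cm. The image is virtual, upright and reduced, on the same side as the object.

1.63 cm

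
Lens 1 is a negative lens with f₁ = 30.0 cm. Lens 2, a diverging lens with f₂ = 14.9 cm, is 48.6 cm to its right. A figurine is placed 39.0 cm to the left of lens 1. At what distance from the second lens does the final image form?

12.1 cm

Lens 1 is diverging, so f₁ = −30.0 cm.
Lens 1: 1/d_i1 = 1/f₁ − 1/d_o1 = 1/(-30.0) − 1/(39.0) = -0.05897, so d_i1 = -16.96 cm.
The intermediate image is 16.96 cm to the left of lens 1 (virtual), which is 48.6 − (-16.96) = 65.56 cm to the left of lens 2, so d_o2 = +65.56 cm.
Lens 2 is diverging, so f₂ = −14.9 cm.
Lens 2: 1/d_i2 = 1/f₂ − 1/d_o2 = 1/(-14.9) − 1/(65.56) = -0.08237, so d_i2 = -12.1 cm.
The final image is virtual, 12.1 cm to the left of lens 2 (overall magnification ≈ 0.081).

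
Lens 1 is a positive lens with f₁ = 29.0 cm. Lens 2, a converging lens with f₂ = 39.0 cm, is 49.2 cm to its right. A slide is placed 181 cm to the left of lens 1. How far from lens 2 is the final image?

Lens 1: 1/d_i1 = 1/f₁ − 1/d_o1 = 1/(29.0) − 1/(181) = 0.02896, so d_i1 = 34.53 cm.
The intermediate image is 34.53 cm to the right of lens 1, which is 49.2 − (34.53) = 14.67 cm to the left of lens 2, so d_o2 = +14.67 cm.
Lens 2: 1/d_i2 = 1/f₂ − 1/d_o2 = 1/(39.0) − 1/(14.67) = -0.04253, so d_i2 = -23.5 cm.
The final image is virtual, 23.5 cm to the left of lens 2 (overall magnification ≈ -0.31).

23.5 cm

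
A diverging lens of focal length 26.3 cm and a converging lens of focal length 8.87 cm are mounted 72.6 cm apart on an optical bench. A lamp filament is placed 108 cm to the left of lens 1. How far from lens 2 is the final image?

9.80 cm

Lens 1 is diverging, so f₁ = −26.3 cm.
Lens 1: 1/d_i1 = 1/f₁ − 1/d_o1 = 1/(-26.3) − 1/(108) = -0.04728, so d_i1 = -21.15 cm.
The intermediate image is 21.15 cm to the left of lens 1 (virtual), which is 72.6 − (-21.15) = 93.75 cm to the left of lens 2, so d_o2 = +93.75 cm.
Lens 2: 1/d_i2 = 1/f₂ − 1/d_o2 = 1/(8.87) − 1/(93.75) = 0.1021, so d_i2 = 9.80 cm.
The final image is real, 9.80 cm to the right of lens 2 (overall magnification ≈ -0.020).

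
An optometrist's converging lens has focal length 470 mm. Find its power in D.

P = +2.13 D

f = 47.0 cm = 0.470 m.
P = 1/f = 1/(0.470 m) = +2.13 D.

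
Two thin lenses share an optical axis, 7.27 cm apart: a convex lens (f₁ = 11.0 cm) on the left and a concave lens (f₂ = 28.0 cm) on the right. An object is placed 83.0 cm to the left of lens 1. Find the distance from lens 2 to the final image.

6.71 cm

Lens 1: 1/d_i1 = 1/f₁ − 1/d_o1 = 1/(11.0) − 1/(83.0) = 0.07886, so d_i1 = 12.68 cm.
The intermediate image is 12.68 cm to the right of lens 1, which lies 5.410 cm to the right of lens 2 — a virtual object — so d_o2 = −5.410 cm.
Lens 2 is diverging, so f₂ = −28.0 cm.
Lens 2: 1/d_i2 = 1/f₂ − 1/d_o2 = 1/(-28.0) − 1/(-5.410) = 0.1491, so d_i2 = 6.71 cm.
The final image is real, 6.71 cm to the right of lens 2 (overall magnification ≈ -0.19).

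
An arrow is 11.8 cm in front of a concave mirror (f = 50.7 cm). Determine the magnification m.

m = +1.30

1/d_i = 1/f − 1/d_o = 1/(50.70) − 1/(11.8) = -0.06502, so d_i = -15.38 cm.
m = −d_i/d_o = −(-15.38)/(11.8) = +1.30.
The image is virtual, upright and enlarged, behind the mirror.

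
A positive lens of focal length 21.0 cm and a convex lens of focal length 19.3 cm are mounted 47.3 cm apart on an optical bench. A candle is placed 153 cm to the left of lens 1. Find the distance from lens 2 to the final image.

121 cm

Lens 1: 1/d_i1 = 1/f₁ − 1/d_o1 = 1/(21.0) − 1/(153) = 0.04108, so d_i1 = 24.34 cm.
The intermediate image is 24.34 cm to the right of lens 1, which is 47.3 − (24.34) = 22.96 cm to the left of lens 2, so d_o2 = +22.96 cm.
Lens 2: 1/d_i2 = 1/f₂ − 1/d_o2 = 1/(19.3) − 1/(22.96) = 0.008259, so d_i2 = 121 cm.
The final image is real, 121 cm to the right of lens 2 (overall magnification ≈ 0.84).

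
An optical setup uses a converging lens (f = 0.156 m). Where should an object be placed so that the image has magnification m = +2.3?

m = −d_i/d_o ⇒ d_i = −m·d_o.
1/f = 1/d_o + 1/d_i = 1/d_o − 1/(m·d_o) = (1 − 1/m)/d_o, so d_o = f(1 − 1/m) = (0.1560)(1 − 1/(+2.3)) = 0.0882 m.

0.0882 m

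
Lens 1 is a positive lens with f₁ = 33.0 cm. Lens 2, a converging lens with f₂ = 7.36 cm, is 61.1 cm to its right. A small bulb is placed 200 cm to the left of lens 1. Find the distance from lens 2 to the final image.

Lens 1: 1/d_i1 = 1/f₁ − 1/d_o1 = 1/(33.0) − 1/(200) = 0.02530, so d_i1 = 39.52 cm.
The intermediate image is 39.52 cm to the right of lens 1, which is 61.1 − (39.52) = 21.58 cm to the left of lens 2, so d_o2 = +21.58 cm.
Lens 2: 1/d_i2 = 1/f₂ − 1/d_o2 = 1/(7.36) − 1/(21.58) = 0.08953, so d_i2 = 11.2 cm.
The final image is real, 11.2 cm to the right of lens 2 (overall magnification ≈ 0.10).

11.2 cm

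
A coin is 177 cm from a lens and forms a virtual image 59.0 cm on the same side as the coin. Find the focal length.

f = -88.5 cm (diverging)

Virtual image ⇒ d_i = −59.0 cm.
1/f = 1/d_o + 1/d_i = 1/(177) + 1/(-59.0) = -0.01130, so f = -88.5 cm.
Since f is negative, the lens is diverging.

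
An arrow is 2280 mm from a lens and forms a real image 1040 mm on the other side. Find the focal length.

f = 714 mm (converging)

Real image ⇒ d_i = +1040 mm.
1/f = 1/d_o + 1/d_i = 1/(2280) + 1/(1040) = 0.001400, so f = 714 mm.
Since f is positive, the lens is converging.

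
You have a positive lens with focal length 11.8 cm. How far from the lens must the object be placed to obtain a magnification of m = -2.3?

16.9 cm

m = −d_i/d_o ⇒ d_i = −m·d_o.
1/f = 1/d_o + 1/d_i = 1/d_o − 1/(m·d_o) = (1 − 1/m)/d_o, so d_o = f(1 − 1/m) = (11.80)(1 − 1/(-2.3)) = 16.9 cm.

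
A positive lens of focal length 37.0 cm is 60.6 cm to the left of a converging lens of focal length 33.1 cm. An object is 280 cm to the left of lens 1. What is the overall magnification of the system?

m = -0.333

Lens 1: 1/d_i1 = 1/(37.0) − 1/(280) = 0.02346, so d_i1 = 42.63 cm; m₁ = −d_i1/d_o1 = -0.1522.
d_o2 = 60.6 − (42.63) = 17.97 cm.
Lens 2: 1/d_i2 = 1/(33.1) − 1/(17.97) = -0.02544, so d_i2 = -39.31 cm; m₂ = −d_i2/d_o2 = +2.188.
m = m₁·m₂ = (-0.1522)(+2.188) = -0.333.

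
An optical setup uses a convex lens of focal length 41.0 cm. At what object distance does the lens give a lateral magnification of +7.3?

35.4 cm

m = −d_i/d_o ⇒ d_i = −m·d_o.
1/f = 1/d_o + 1/d_i = 1/d_o − 1/(m·d_o) = (1 − 1/m)/d_o, so d_o = f(1 − 1/m) = (41.00)(1 − 1/(+7.3)) = 35.4 cm.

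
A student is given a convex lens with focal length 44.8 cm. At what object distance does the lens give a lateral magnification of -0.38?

163 cm

m = −d_i/d_o ⇒ d_i = −m·d_o.
1/f = 1/d_o + 1/d_i = 1/d_o − 1/(m·d_o) = (1 − 1/m)/d_o, so d_o = f(1 − 1/m) = (44.80)(1 − 1/(-0.38)) = 163 cm.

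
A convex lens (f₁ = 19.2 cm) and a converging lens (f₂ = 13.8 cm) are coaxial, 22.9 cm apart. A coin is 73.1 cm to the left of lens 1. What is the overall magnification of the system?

m = -0.290

Lens 1: 1/d_i1 = 1/(19.2) − 1/(73.1) = 0.03840, so d_i1 = 26.04 cm; m₁ = −d_i1/d_o1 = -0.3562.
d_o2 = 22.9 − (26.04) = -3.140 cm (virtual object).
Lens 2: 1/d_i2 = 1/(13.8) − 1/(-3.140) = 0.3909, so d_i2 = 2.558 cm; m₂ = −d_i2/d_o2 = +0.8146.
m = m₁·m₂ = (-0.3562)(+0.8146) = -0.290.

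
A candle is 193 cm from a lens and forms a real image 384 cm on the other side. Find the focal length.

f = 128 cm (converging)

Real image ⇒ d_i = +384 cm.
1/f = 1/d_o + 1/d_i = 1/(193) + 1/(384) = 0.007786, so f = 128 cm.
Since f is positive, the lens is converging.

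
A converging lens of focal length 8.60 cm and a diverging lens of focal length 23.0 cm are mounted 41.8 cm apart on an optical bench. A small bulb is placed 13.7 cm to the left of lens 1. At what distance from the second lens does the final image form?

Lens 1: 1/d_i1 = 1/f₁ − 1/d_o1 = 1/(8.60) − 1/(13.7) = 0.04329, so d_i1 = 23.10 cm.
The intermediate image is 23.10 cm to the right of lens 1, which is 41.8 − (23.10) = 18.70 cm to the left of lens 2, so d_o2 = +18.70 cm.
Lens 2 is diverging, so f₂ = −23.0 cm.
Lens 2: 1/d_i2 = 1/f₂ − 1/d_o2 = 1/(-23.0) − 1/(18.70) = -0.09695, so d_i2 = -10.3 cm.
The final image is virtual, 10.3 cm to the left of lens 2 (overall magnification ≈ -0.93).

10.3 cm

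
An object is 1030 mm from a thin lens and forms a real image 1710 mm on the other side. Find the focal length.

f = 643 mm (converging)

Real image ⇒ d_i = +1710 mm.
1/f = 1/d_o + 1/d_i = 1/(1030) + 1/(1710) = 0.001556, so f = 643 mm.
Since f is positive, the thin lens is converging.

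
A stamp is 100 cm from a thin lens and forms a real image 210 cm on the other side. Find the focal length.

Real image ⇒ d_i = +210 cm.
1/f = 1/d_o + 1/d_i = 1/(100) + 1/(210) = 0.01476, so f = 67.7 cm.
Since f is positive, the thin lens is converging.

f = 67.7 cm (converging)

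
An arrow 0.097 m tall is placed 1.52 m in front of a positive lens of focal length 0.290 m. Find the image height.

1/d_i = 1/f − 1/d_o = 1/(0.2900) − 1/(1.52) = 2.790, so d_i = 0.3584 m.
m = −d_i/d_o = -0.2358.
|h_i| = |m|·h_o = 0.2358 × 0.097 = 0.0229 m. The image is real, inverted and reduced, on the far side of the lens.

0.0229 m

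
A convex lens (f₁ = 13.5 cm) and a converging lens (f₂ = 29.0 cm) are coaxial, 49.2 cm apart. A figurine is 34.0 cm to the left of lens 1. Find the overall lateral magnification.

Lens 1: 1/d_i1 = 1/(13.5) − 1/(34.0) = 0.04466, so d_i1 = 22.39 cm; m₁ = −d_i1/d_o1 = -0.6585.
d_o2 = 49.2 − (22.39) = 26.81 cm.
Lens 2: 1/d_i2 = 1/(29.0) − 1/(26.81) = -0.002817, so d_i2 = -355.0 cm; m₂ = −d_i2/d_o2 = +13.24.
m = m₁·m₂ = (-0.6585)(+13.24) = -8.72.

m = -8.72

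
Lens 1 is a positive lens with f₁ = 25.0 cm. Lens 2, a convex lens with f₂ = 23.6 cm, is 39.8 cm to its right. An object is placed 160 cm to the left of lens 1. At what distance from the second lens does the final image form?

17.9 cm

Lens 1: 1/d_i1 = 1/f₁ − 1/d_o1 = 1/(25.0) − 1/(160) = 0.03375, so d_i1 = 29.63 cm.
The intermediate image is 29.63 cm to the right of lens 1, which is 39.8 − (29.63) = 10.17 cm to the left of lens 2, so d_o2 = +10.17 cm.
Lens 2: 1/d_i2 = 1/f₂ − 1/d_o2 = 1/(23.6) − 1/(10.17) = -0.05596, so d_i2 = -17.9 cm.
The final image is virtual, 17.9 cm to the left of lens 2 (overall magnification ≈ -0.33).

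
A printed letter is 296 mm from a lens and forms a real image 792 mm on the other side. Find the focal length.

f = 215 mm (converging)

Real image ⇒ d_i = +792 mm.
1/f = 1/d_o + 1/d_i = 1/(296) + 1/(792) = 0.004641, so f = 215 mm.
Since f is positive, the lens is converging.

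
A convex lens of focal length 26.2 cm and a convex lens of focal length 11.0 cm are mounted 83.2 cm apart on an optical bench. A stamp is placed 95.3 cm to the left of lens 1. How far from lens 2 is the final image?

14.4 cm

Lens 1: 1/d_i1 = 1/f₁ − 1/d_o1 = 1/(26.2) − 1/(95.3) = 0.02767, so d_i1 = 36.13 cm.
The intermediate image is 36.13 cm to the right of lens 1, which is 83.2 − (36.13) = 47.07 cm to the left of lens 2, so d_o2 = +47.07 cm.
Lens 2: 1/d_i2 = 1/f₂ − 1/d_o2 = 1/(11.0) − 1/(47.07) = 0.06966, so d_i2 = 14.4 cm.
The final image is real, 14.4 cm to the right of lens 2 (overall magnification ≈ 0.12).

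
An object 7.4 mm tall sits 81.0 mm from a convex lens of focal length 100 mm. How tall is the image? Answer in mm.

1/d_i = 1/f − 1/d_o = 1/(100.0) − 1/(81.0) = -0.002346, so d_i = -426.3 mm.
m = −d_i/d_o = +5.263.
|h_i| = |m|·h_o = 5.263 × 7.4 = 38.9 mm. The image is virtual, upright and enlarged, on the same side as the object.

38.9 mm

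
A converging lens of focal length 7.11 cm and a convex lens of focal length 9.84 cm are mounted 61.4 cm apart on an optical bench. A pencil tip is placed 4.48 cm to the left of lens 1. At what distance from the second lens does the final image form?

Lens 1: 1/d_i1 = 1/f₁ − 1/d_o1 = 1/(7.11) − 1/(4.48) = -0.08257, so d_i1 = -12.11 cm.
The intermediate image is 12.11 cm to the left of lens 1 (virtual), which is 61.4 − (-12.11) = 73.51 cm to the left of lens 2, so d_o2 = +73.51 cm.
Lens 2: 1/d_i2 = 1/f₂ − 1/d_o2 = 1/(9.84) − 1/(73.51) = 0.08802, so d_i2 = 11.4 cm.
The final image is real, 11.4 cm to the right of lens 2 (overall magnification ≈ -0.42).

11.4 cm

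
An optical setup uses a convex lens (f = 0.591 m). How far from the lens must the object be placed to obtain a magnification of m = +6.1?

m = −d_i/d_o ⇒ d_i = −m·d_o.
1/f = 1/d_o + 1/d_i = 1/d_o − 1/(m·d_o) = (1 − 1/m)/d_o, so d_o = f(1 − 1/m) = (0.5910)(1 − 1/(+6.1)) = 0.494 m.

0.494 m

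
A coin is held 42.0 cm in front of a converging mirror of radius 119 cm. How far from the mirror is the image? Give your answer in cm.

143 cm

f = R/2 = 119/2 = 59.50 cm.
Mirror equation: 1/v = 1/f − 1/u = 1/(59.50) − 1/(42.0) = 0.01681 − 0.02381 = -0.007003, so v = -143 cm.
The image is virtual, upright and enlarged, behind the mirror.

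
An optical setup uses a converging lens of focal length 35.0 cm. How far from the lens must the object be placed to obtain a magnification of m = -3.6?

44.7 cm

m = −d_i/d_o ⇒ d_i = −m·d_o.
1/f = 1/d_o + 1/d_i = 1/d_o − 1/(m·d_o) = (1 − 1/m)/d_o, so d_o = f(1 − 1/m) = (35.00)(1 − 1/(-3.6)) = 44.7 cm.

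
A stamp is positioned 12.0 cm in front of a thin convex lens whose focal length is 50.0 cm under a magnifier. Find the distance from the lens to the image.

15.8 cm

Thin-lens equation: 1/s_i = 1/f − 1/s_o = 1/(50.00) − 1/(12.0) = 0.02000 − 0.08333 = -0.06333, so s_i = -15.8 cm.
The image is virtual, upright and enlarged, on the same side as the object.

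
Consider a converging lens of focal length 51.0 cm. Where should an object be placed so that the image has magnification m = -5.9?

59.6 cm

m = −d_i/d_o ⇒ d_i = −m·d_o.
1/f = 1/d_o + 1/d_i = 1/d_o − 1/(m·d_o) = (1 − 1/m)/d_o, so d_o = f(1 − 1/m) = (51.00)(1 − 1/(-5.9)) = 59.6 cm.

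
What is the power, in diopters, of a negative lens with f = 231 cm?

For a negative lens, f = −231 cm.
f = -231 cm = -2.31 m.
P = 1/f = 1/(-2.31 m) = -0.433 D.

P = -0.433 D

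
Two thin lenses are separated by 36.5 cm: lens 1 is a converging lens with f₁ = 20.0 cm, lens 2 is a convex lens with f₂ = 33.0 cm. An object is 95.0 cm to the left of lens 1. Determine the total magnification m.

Lens 1: 1/d_i1 = 1/(20.0) − 1/(95.0) = 0.03947, so d_i1 = 25.33 cm; m₁ = −d_i1/d_o1 = -0.2666.
d_o2 = 36.5 − (25.33) = 11.17 cm.
Lens 2: 1/d_i2 = 1/(33.0) − 1/(11.17) = -0.05922, so d_i2 = -16.89 cm; m₂ = −d_i2/d_o2 = +1.512.
m = m₁·m₂ = (-0.2666)(+1.512) = -0.403.

m = -0.403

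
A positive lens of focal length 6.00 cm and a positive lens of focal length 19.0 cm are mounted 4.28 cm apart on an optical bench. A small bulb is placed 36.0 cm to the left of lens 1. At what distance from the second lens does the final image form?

Lens 1: 1/d_i1 = 1/f₁ − 1/d_o1 = 1/(6.00) − 1/(36.0) = 0.1389, so d_i1 = 7.200 cm.
The intermediate image is 7.200 cm to the right of lens 1, which lies 2.920 cm to the right of lens 2 — a virtual object — so d_o2 = −2.920 cm.
Lens 2: 1/d_i2 = 1/f₂ − 1/d_o2 = 1/(19.0) − 1/(-2.920) = 0.3951, so d_i2 = 2.53 cm.
The final image is real, 2.53 cm to the right of lens 2 (overall magnification ≈ -0.17).

2.53 cm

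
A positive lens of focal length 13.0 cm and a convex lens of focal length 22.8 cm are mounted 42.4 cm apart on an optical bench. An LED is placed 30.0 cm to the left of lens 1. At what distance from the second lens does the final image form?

133 cm

Lens 1: 1/d_i1 = 1/f₁ − 1/d_o1 = 1/(13.0) − 1/(30.0) = 0.04359, so d_i1 = 22.94 cm.
The intermediate image is 22.94 cm to the right of lens 1, which is 42.4 − (22.94) = 19.46 cm to the left of lens 2, so d_o2 = +19.46 cm.
Lens 2: 1/d_i2 = 1/f₂ − 1/d_o2 = 1/(22.8) − 1/(19.46) = -0.007528, so d_i2 = -133 cm.
The final image is virtual, 133 cm to the left of lens 2 (overall magnification ≈ -5.2).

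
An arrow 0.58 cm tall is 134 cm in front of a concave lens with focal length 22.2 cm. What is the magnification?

m = +0.142

For a concave lens, f = -22.2 cm.
1/d_i = 1/f − 1/d_o = 1/(-22.20) − 1/(134) = -0.05251, so d_i = -19.04 cm.
m = −d_i/d_o = −(-19.04)/(134) = +0.142.
The image is virtual, upright and reduced, on the same side as the object.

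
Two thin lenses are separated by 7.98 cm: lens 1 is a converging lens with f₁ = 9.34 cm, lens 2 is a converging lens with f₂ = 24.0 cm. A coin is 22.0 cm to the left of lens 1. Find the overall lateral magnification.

Lens 1: 1/d_i1 = 1/(9.34) − 1/(22.0) = 0.06161, so d_i1 = 16.23 cm; m₁ = −d_i1/d_o1 = -0.7377.
d_o2 = 7.98 − (16.23) = -8.250 cm (virtual object).
Lens 2: 1/d_i2 = 1/(24.0) − 1/(-8.250) = 0.1629, so d_i2 = 6.140 cm; m₂ = −d_i2/d_o2 = +0.7442.
m = m₁·m₂ = (-0.7377)(+0.7442) = -0.549.

m = -0.549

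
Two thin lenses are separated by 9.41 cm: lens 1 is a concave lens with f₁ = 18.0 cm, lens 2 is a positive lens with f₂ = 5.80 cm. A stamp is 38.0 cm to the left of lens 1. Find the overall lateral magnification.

f₁ = −18.0 cm (diverging).
Lens 1: 1/d_i1 = 1/(-18.0) − 1/(38.0) = -0.08187, so d_i1 = -12.21 cm; m₁ = −d_i1/d_o1 = +0.3213.
d_o2 = 9.41 − (-12.21) = 21.62 cm.
Lens 2: 1/d_i2 = 1/(5.80) − 1/(21.62) = 0.1262, so d_i2 = 7.926 cm; m₂ = −d_i2/d_o2 = -0.3666.
m = m₁·m₂ = (+0.3213)(-0.3666) = -0.118.

m = -0.118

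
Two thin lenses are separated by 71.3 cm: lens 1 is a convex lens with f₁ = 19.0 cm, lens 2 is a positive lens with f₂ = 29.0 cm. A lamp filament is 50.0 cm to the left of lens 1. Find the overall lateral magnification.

m = +1.53

Lens 1: 1/d_i1 = 1/(19.0) − 1/(50.0) = 0.03263, so d_i1 = 30.65 cm; m₁ = −d_i1/d_o1 = -0.6130.
d_o2 = 71.3 − (30.65) = 40.65 cm.
Lens 2: 1/d_i2 = 1/(29.0) − 1/(40.65) = 0.009883, so d_i2 = 101.2 cm; m₂ = −d_i2/d_o2 = -2.489.
m = m₁·m₂ = (-0.6130)(-2.489) = +1.53.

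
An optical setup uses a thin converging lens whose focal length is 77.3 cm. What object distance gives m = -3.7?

98.2 cm

m = −d_i/d_o ⇒ d_i = −m·d_o.
1/f = 1/d_o + 1/d_i = 1/d_o − 1/(m·d_o) = (1 − 1/m)/d_o, so d_o = f(1 − 1/m) = (77.30)(1 − 1/(-3.7)) = 98.2 cm.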